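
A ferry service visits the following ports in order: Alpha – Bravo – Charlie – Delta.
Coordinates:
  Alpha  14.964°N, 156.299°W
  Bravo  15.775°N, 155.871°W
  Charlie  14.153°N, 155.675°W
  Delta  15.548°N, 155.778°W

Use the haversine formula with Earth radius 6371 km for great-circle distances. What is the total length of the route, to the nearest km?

Leg distances:
Alpha→Bravo: 101.2 km  (cumulative 101.2 km)
Bravo→Charlie: 181.6 km  (cumulative 282.8 km)
Charlie→Delta: 155.5 km  (cumulative 438.3 km)
Total route length ≈ 438 km.

438 km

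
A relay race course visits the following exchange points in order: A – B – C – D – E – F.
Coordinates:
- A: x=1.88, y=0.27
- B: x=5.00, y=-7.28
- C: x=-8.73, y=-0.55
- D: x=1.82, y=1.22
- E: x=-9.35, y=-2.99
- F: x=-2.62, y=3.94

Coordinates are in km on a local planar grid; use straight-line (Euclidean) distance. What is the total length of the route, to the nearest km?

56 km

Leg distances:
A→B: 8.2 km  (cumulative 8.2 km)
B→C: 15.3 km  (cumulative 23.5 km)
C→D: 10.7 km  (cumulative 34.2 km)
D→E: 11.9 km  (cumulative 46.1 km)
E→F: 9.7 km  (cumulative 55.8 km)
Total route length ≈ 56 km.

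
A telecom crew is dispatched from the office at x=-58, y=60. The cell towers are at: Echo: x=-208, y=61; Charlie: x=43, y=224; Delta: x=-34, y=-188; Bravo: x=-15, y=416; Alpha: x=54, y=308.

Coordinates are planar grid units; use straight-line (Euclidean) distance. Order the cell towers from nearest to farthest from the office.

Distances from the office:
Echo x=-208, y=61: 150.0
Charlie x=43, y=224: 192.6
Delta x=-34, y=-188: 249.2
Alpha x=54, y=308: 272.1
Bravo x=-15, y=416: 358.6

Echo, Charlie, Delta, Alpha, Bravo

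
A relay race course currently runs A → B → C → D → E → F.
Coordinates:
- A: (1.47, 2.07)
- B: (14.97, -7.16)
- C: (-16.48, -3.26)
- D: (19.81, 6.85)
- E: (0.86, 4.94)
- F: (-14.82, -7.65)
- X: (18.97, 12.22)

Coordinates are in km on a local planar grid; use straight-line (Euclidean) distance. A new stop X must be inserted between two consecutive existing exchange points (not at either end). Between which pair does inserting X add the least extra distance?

Added distance for inserting X between each consecutive pair:
A–B: 23.7 km
B–C: 26.8 km
C–D: 6.4 km
D–E: 5.9 km
E–F: 38.6 km
Smallest added distance is 5.9 km, inserting between D and E.

between D and E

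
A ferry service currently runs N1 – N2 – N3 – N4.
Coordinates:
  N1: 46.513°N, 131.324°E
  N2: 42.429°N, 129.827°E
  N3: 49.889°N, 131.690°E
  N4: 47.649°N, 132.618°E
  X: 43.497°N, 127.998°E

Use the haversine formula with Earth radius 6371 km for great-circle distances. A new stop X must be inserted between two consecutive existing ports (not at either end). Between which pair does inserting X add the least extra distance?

Added distance for inserting X between each consecutive pair:
N1–N2: 146.2 km
N2–N3: 112.9 km
N3–N4: 1091.0 km
Smallest added distance is 112.9 km, inserting between N2 and N3.

between N2 and N3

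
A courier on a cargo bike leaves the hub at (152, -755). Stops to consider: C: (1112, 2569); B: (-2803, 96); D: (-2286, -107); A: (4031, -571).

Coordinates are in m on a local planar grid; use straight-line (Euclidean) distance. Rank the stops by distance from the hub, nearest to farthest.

D, B, C, A

Distance from the hub at (152, -755) to each:
D (-2286, -107): 2522.6 m
B (-2803, 96): 3075.1 m
C (1112, 2569): 3459.9 m
A (4031, -571): 3883.4 m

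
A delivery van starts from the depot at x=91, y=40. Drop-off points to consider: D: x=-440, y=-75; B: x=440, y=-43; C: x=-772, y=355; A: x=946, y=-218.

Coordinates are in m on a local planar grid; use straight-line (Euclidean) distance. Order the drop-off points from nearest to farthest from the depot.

B, D, A, C

Distance from the depot at x=91, y=40 to each:
B x=440, y=-43: 358.7 m
D x=-440, y=-75: 543.3 m
A x=946, y=-218: 893.1 m
C x=-772, y=355: 918.7 m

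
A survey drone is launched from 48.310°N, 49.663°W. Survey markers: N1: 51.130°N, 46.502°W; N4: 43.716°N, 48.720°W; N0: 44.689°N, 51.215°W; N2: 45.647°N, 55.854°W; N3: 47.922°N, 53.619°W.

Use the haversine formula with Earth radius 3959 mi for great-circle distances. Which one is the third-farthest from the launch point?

N0

Distance to each, sorted:
N2: 344.9 mi
N4: 320.6 mi
N0: 260.8 mi
N1: 240.6 mi
N3: 184.4 mi
The third-farthest is N0 at 260.8 mi.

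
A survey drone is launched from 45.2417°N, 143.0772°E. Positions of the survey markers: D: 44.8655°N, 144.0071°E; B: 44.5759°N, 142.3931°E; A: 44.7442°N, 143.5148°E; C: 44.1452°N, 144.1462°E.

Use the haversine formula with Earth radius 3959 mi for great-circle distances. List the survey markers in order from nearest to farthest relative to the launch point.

Computing each great-circle distance from 45.2417°N, 143.0772°E:
A 44.7442°N, 143.5148°E: 40.5 mi
D 44.8655°N, 144.0071°E: 52.3 mi
B 44.5759°N, 142.3931°E: 56.9 mi
C 44.1452°N, 144.1462°E: 92.2 mi

A, D, B, C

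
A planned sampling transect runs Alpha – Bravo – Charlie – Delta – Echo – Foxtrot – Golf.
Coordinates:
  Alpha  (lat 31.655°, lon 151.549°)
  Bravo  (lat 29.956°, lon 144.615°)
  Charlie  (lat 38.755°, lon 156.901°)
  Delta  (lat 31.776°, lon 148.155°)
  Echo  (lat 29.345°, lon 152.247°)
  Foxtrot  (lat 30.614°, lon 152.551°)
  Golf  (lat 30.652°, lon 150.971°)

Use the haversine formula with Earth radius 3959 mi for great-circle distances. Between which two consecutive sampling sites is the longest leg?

Bravo–Charlie

Leg distances:
Alpha→Bravo: 427.8 mi
Bravo→Charlie: 926.2 mi
Charlie→Delta: 689.3 mi
Delta→Echo: 295.8 mi
Echo→Foxtrot: 89.6 mi
Foxtrot→Golf: 94.0 mi
The longest leg is Bravo–Charlie at 926.2 mi.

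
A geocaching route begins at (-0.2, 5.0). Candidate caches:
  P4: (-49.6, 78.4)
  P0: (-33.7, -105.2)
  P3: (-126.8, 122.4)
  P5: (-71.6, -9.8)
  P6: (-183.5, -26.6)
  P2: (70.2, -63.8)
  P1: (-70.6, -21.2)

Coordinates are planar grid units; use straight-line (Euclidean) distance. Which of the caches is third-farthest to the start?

Distance to each, sorted:
P6: 186.0
P3: 172.7
P0: 115.2
P2: 98.4
P4: 88.5
P1: 75.1
P5: 72.9
The third-farthest is P0 at 115.2.

P0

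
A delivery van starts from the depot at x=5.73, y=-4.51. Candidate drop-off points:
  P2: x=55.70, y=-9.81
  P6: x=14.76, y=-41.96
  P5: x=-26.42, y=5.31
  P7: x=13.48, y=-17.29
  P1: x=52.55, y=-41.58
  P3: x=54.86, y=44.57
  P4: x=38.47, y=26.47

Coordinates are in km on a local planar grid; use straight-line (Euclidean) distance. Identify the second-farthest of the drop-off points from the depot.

P1

Distances from the depot (x=5.73, y=-4.51):
P3: 69.4 km
P1: 59.7 km
P2: 50.3 km
P4: 45.1 km
P6: 38.5 km
P5: 33.6 km
P7: 14.9 km
The second-farthest is P1 at 59.7 km.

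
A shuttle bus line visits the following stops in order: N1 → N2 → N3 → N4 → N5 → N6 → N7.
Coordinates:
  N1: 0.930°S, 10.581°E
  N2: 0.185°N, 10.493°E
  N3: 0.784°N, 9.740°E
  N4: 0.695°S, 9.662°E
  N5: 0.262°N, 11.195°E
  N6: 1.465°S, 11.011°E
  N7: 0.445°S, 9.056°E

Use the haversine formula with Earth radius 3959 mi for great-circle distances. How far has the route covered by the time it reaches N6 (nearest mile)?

491 mi

Leg distances:
N1→N2: 77.3 mi  (cumulative 77.3 mi)
N2→N3: 66.5 mi  (cumulative 143.8 mi)
N3→N4: 102.3 mi  (cumulative 246.1 mi)
N4→N5: 124.9 mi  (cumulative 371.0 mi)
N5→N6: 120.0 mi  (cumulative 491.0 mi)
Cumulative distance at N6 ≈ 491 mi.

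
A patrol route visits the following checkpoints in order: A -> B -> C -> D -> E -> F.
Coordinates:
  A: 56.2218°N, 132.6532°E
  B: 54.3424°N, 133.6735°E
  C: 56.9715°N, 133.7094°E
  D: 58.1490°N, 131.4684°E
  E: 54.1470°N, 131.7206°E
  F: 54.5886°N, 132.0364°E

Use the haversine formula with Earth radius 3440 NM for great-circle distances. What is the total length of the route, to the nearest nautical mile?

Leg distances:
A→B: 118.1 NM  (cumulative 118.1 NM)
B→C: 157.9 NM  (cumulative 276.0 NM)
C→D: 101.0 NM  (cumulative 377.0 NM)
D→E: 240.4 NM  (cumulative 617.4 NM)
E→F: 28.7 NM  (cumulative 646.1 NM)
Total route length ≈ 646 NM.

646 NM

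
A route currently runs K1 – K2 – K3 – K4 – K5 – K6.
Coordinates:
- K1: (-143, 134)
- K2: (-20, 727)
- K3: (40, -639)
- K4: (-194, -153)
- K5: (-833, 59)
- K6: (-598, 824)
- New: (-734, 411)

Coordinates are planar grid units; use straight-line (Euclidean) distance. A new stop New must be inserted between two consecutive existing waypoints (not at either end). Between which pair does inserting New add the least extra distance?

between K5 and K6

Added distance for inserting New between each consecutive pair:
K1–K2: 827.9
K2–K3: 717.9
K3–K4: 1545.9
K4–K5: 473.2
K5–K6: 0.2
Smallest added distance is 0.2, inserting between K5 and K6.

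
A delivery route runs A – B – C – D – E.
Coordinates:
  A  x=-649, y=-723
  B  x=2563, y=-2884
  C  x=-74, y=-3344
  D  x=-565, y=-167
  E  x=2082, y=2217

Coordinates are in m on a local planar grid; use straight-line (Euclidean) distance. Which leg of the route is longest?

A–B

Leg distances:
A→B: 3871.3 m
B→C: 2676.8 m
C→D: 3214.7 m
D→E: 3562.3 m
The longest leg is A–B at 3871.3 m.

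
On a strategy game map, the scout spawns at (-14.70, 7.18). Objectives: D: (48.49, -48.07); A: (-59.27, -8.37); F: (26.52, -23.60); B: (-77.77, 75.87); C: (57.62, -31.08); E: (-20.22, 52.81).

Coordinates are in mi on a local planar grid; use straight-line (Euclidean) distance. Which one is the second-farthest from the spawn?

Distance to each, sorted:
B: 93.3 mi
D: 83.9 mi
C: 81.8 mi
F: 51.4 mi
A: 47.2 mi
E: 46.0 mi
The second-farthest is D at 83.9 mi.

D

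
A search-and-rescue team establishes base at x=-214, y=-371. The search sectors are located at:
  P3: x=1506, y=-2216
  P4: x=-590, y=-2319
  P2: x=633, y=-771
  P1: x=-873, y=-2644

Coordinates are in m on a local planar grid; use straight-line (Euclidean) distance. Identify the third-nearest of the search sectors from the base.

P1

Distances from the base (x=-214, y=-371):
P2: 936.7 m
P4: 1984.0 m
P1: 2366.6 m
P3: 2522.4 m
The third-nearest is P1 at 2366.6 m.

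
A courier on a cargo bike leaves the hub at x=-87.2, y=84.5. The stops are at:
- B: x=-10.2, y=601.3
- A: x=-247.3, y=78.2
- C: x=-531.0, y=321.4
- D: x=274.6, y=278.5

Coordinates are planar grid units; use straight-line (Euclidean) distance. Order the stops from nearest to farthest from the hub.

Distance from the hub at x=-87.2, y=84.5 to each:
A x=-247.3, y=78.2: 160.2
D x=274.6, y=278.5: 410.5
C x=-531.0, y=321.4: 503.1
B x=-10.2, y=601.3: 522.5

A, D, C, B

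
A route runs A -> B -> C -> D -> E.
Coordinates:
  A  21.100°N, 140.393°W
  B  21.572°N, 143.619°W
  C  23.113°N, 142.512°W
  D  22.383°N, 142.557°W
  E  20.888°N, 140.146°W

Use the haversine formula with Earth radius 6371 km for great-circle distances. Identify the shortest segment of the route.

C–D

Leg distances:
A→B: 338.2 km
B→C: 205.7 km
C→D: 81.3 km
D→E: 299.6 km
The shortest leg is C–D at 81.3 km.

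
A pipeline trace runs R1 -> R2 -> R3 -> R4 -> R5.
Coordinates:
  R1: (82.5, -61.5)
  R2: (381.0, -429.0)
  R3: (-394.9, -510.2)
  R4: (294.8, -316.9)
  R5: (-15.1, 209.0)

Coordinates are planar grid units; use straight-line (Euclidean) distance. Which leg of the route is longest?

R2–R3

Leg distances:
R1→R2: 473.5
R2→R3: 780.1
R3→R4: 716.3
R4→R5: 610.4
The longest leg is R2–R3 at 780.1.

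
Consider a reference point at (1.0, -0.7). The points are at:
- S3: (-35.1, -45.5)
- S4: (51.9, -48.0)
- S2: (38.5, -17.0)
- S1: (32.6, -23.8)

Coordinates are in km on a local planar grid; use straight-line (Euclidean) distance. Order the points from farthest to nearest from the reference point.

S4, S3, S2, S1

Computing each straight-line distance from (1.0, -0.7):
S4 (51.9, -48.0): 69.5 km
S3 (-35.1, -45.5): 57.5 km
S2 (38.5, -17.0): 40.9 km
S1 (32.6, -23.8): 39.1 km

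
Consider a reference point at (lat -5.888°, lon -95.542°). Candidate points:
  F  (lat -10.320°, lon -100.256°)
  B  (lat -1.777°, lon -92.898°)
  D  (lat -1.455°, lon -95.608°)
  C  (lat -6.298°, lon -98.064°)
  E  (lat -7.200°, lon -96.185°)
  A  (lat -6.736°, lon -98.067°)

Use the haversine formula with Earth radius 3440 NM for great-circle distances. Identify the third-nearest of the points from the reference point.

Distances from the reference point ((lat -5.888°, lon -95.542°)):
E: 87.6 NM
C: 152.6 NM
A: 159.0 NM
D: 266.2 NM
B: 293.3 NM
F: 386.4 NM
The third-nearest is A at 159.0 NM.

A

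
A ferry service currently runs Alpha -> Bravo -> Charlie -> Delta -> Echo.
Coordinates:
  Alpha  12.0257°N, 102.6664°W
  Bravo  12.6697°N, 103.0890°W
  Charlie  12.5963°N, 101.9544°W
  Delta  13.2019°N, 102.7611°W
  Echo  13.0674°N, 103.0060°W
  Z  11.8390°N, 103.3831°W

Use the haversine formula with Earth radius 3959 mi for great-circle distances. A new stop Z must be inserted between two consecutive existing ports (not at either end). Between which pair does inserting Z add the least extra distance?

between Alpha and Bravo

Added distance for inserting Z between each consecutive pair:
Alpha–Bravo: 58.0 mi
Bravo–Charlie: 93.8 mi
Charlie–Delta: 144.3 mi
Delta–Echo: 172.8 mi
Smallest added distance is 58.0 mi, inserting between Alpha and Bravo.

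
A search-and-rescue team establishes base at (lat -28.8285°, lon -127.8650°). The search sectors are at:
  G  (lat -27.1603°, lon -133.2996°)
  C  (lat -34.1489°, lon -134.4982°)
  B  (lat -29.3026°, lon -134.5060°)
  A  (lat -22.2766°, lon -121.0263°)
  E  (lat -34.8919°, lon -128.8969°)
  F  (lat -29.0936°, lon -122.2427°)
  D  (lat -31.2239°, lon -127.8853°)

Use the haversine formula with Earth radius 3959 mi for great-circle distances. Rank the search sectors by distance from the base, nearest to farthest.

D, F, G, B, E, C, A

Distance from the base at (lat -28.8285°, lon -127.8650°) to each:
D (lat -31.2239°, lon -127.8853°): 165.5 mi
F (lat -29.0936°, lon -122.2427°): 340.4 mi
G (lat -27.1603°, lon -133.2996°): 351.0 mi
B (lat -29.3026°, lon -134.5060°): 402.4 mi
E (lat -34.8919°, lon -128.8969°): 423.3 mi
C (lat -34.1489°, lon -134.4982°): 536.3 mi
A (lat -22.2766°, lon -121.0263°): 621.6 mi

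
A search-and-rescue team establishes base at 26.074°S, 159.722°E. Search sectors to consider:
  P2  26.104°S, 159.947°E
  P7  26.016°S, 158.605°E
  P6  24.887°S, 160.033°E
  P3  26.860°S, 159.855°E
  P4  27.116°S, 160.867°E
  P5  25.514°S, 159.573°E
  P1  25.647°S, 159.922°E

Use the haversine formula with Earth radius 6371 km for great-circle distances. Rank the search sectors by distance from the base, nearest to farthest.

P2, P1, P5, P3, P7, P6, P4

Computing each great-circle distance from 26.074°S, 159.722°E:
P2 26.104°S, 159.947°E: 22.7 km
P1 25.647°S, 159.922°E: 51.5 km
P5 25.514°S, 159.573°E: 64.0 km
P3 26.860°S, 159.855°E: 88.4 km
P7 26.016°S, 158.605°E: 111.8 km
P6 24.887°S, 160.033°E: 135.6 km
P4 27.116°S, 160.867°E: 162.4 km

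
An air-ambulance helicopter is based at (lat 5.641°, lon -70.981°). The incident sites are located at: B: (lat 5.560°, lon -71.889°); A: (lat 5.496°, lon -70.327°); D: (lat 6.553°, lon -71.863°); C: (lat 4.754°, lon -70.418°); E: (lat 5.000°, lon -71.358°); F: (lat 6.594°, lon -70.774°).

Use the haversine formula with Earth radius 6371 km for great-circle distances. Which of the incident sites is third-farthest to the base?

F

Distance to each, sorted:
D: 140.7 km
C: 116.7 km
F: 108.4 km
B: 100.9 km
E: 82.6 km
A: 74.2 km
The third-farthest is F at 108.4 km.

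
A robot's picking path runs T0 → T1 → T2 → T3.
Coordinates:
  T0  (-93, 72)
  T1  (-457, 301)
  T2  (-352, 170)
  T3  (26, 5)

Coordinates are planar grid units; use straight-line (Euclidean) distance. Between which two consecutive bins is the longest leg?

T0–T1

Leg distances:
T0→T1: 430.0
T1→T2: 167.9
T2→T3: 412.4
The longest leg is T0–T1 at 430.0.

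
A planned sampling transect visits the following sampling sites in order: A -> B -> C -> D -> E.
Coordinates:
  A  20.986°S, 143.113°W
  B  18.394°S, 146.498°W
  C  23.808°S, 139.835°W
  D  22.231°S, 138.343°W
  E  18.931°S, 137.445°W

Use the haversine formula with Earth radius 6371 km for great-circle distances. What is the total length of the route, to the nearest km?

Leg distances:
A→B: 456.8 km  (cumulative 456.8 km)
B→C: 916.3 km  (cumulative 1373.1 km)
C→D: 232.5 km  (cumulative 1605.6 km)
D→E: 378.7 km  (cumulative 1984.2 km)
Total route length ≈ 1984 km.

1984 km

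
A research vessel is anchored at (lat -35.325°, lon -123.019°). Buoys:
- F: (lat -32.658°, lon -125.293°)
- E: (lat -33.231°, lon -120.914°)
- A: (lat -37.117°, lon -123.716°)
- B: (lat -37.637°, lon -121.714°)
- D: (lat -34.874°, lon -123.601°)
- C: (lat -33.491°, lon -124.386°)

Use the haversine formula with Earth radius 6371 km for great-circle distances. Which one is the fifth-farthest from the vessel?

Distances from the vessel ((lat -35.325°, lon -123.019°)):
F: 363.2 km
E: 302.7 km
B: 282.3 km
C: 239.4 km
A: 208.8 km
D: 72.9 km
The fifth-farthest is A at 208.8 km.

A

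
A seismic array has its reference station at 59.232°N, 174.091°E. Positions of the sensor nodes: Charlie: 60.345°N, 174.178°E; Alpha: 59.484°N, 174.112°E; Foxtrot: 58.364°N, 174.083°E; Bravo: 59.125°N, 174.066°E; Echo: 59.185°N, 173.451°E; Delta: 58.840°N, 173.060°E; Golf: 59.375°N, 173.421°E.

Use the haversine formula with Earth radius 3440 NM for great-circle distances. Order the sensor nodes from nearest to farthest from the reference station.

Distance from the reference station at 59.232°N, 174.091°E to each:
Bravo 59.125°N, 174.066°E: 6.5 NM
Alpha 59.484°N, 174.112°E: 15.1 NM
Echo 59.185°N, 173.451°E: 19.9 NM
Golf 59.375°N, 173.421°E: 22.3 NM
Delta 58.840°N, 173.060°E: 39.6 NM
Foxtrot 58.364°N, 174.083°E: 52.1 NM
Charlie 60.345°N, 174.178°E: 66.9 NM

Bravo, Alpha, Echo, Golf, Delta, Foxtrot, Charlie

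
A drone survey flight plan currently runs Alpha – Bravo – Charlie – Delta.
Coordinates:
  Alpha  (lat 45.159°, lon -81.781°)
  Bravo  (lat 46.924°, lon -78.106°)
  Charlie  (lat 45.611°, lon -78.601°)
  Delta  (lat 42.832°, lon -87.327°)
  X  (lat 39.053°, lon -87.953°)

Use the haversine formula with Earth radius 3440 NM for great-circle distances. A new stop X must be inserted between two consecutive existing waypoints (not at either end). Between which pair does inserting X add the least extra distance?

between Charlie and Delta

Added distance for inserting X between each consecutive pair:
Alpha–Bravo: 911.3 NM
Bravo–Charlie: 1129.5 NM
Charlie–Delta: 389.5 NM
Smallest added distance is 389.5 NM, inserting between Charlie and Delta.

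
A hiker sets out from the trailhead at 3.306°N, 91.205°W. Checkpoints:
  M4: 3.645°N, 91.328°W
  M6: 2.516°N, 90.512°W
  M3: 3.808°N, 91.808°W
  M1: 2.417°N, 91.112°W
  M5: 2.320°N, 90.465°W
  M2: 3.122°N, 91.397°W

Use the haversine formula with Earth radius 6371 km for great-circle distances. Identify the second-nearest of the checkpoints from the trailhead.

M4

Distance to each, sorted:
M2: 29.5 km
M4: 40.1 km
M3: 87.1 km
M1: 99.4 km
M6: 116.8 km
M5: 137.0 km
The second-nearest is M4 at 40.1 km.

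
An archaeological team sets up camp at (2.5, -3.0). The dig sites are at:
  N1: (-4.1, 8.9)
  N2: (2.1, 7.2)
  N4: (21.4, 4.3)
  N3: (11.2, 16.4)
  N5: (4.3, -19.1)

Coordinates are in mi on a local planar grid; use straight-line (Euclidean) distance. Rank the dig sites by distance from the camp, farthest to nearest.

Distances from the camp:
N3 (11.2, 16.4): 21.3 mi
N4 (21.4, 4.3): 20.3 mi
N5 (4.3, -19.1): 16.2 mi
N1 (-4.1, 8.9): 13.6 mi
N2 (2.1, 7.2): 10.2 mi

N3, N4, N5, N1, N2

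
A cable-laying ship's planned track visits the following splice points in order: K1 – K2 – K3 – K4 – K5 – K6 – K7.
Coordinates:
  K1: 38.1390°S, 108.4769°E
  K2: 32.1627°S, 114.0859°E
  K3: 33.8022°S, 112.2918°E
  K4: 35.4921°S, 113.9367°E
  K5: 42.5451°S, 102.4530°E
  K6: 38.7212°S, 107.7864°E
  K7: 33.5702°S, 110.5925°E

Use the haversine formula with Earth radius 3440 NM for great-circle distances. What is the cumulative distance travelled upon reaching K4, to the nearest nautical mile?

Leg distances:
K1→K2: 452.1 NM  (cumulative 452.1 NM)
K2→K3: 133.6 NM  (cumulative 585.7 NM)
K3→K4: 130.0 NM  (cumulative 715.7 NM)
Cumulative distance at K4 ≈ 716 NM.

716 NM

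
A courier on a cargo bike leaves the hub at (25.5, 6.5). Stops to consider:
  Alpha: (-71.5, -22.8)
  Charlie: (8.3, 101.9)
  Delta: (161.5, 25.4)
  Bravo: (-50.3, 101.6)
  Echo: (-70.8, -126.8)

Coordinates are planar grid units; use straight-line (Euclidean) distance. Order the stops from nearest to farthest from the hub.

Computing each straight-line distance from (25.5, 6.5):
Charlie (8.3, 101.9): 96.9
Alpha (-71.5, -22.8): 101.3
Bravo (-50.3, 101.6): 121.6
Delta (161.5, 25.4): 137.3
Echo (-70.8, -126.8): 164.4

Charlie, Alpha, Bravo, Delta, Echo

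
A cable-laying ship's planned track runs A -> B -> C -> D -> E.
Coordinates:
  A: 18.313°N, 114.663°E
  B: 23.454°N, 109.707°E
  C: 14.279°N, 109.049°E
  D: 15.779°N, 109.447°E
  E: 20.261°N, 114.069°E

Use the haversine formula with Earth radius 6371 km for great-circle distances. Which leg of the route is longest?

B–C

Leg distances:
A→B: 769.2 km
B→C: 1022.6 km
C→D: 172.2 km
D→E: 697.9 km
The longest leg is B–C at 1022.6 km.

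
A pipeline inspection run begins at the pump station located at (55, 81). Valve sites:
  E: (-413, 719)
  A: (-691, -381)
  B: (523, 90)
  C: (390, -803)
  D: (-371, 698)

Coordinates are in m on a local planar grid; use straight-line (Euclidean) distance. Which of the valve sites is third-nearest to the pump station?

E

Distance to each, sorted:
B: 468.1 m
D: 749.8 m
E: 791.2 m
A: 877.5 m
C: 945.3 m
The third-nearest is E at 791.2 m.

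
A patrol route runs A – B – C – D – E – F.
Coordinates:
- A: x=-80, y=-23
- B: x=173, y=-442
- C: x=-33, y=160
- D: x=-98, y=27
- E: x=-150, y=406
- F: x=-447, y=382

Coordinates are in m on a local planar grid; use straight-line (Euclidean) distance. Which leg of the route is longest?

Leg distances:
A→B: 489.5 m
B→C: 636.3 m
C→D: 148.0 m
D→E: 382.6 m
E→F: 298.0 m
The longest leg is B–C at 636.3 m.

B–C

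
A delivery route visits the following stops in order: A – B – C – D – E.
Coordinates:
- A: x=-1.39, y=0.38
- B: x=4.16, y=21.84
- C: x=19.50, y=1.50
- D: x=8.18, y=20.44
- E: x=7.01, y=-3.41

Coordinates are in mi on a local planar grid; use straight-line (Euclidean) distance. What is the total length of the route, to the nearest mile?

94 mi

Leg distances:
A→B: 22.2 mi  (cumulative 22.2 mi)
B→C: 25.5 mi  (cumulative 47.6 mi)
C→D: 22.1 mi  (cumulative 69.7 mi)
D→E: 23.9 mi  (cumulative 93.6 mi)
Total route length ≈ 94 mi.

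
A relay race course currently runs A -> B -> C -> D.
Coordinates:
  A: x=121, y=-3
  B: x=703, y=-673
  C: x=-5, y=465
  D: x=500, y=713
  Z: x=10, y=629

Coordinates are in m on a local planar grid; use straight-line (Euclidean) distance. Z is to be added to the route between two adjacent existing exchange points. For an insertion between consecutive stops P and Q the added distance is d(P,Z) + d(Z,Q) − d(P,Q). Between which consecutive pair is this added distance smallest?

between C and D

Added distance for inserting Z between each consecutive pair:
A–B: 1229.1 m
B–C: 299.4 m
C–D: 99.2 m
Smallest added distance is 99.2 m, inserting between C and D.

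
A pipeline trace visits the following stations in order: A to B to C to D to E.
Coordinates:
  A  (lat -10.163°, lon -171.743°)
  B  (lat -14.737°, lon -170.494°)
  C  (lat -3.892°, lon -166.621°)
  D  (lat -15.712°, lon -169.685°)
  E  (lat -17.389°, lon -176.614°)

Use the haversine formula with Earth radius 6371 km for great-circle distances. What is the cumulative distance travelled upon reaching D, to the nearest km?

3161 km

Leg distances:
A→B: 526.4 km  (cumulative 526.4 km)
B→C: 1278.4 km  (cumulative 1804.7 km)
C→D: 1356.4 km  (cumulative 3161.1 km)
Cumulative distance at D ≈ 3161 km.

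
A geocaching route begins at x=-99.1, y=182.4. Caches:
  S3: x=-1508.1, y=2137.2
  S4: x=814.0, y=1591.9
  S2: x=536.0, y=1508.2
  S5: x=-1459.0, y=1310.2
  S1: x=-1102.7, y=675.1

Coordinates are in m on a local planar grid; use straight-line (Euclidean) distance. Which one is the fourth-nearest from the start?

S5

Distance to each, sorted:
S1: 1118.0 m
S2: 1470.1 m
S4: 1679.4 m
S5: 1766.7 m
S3: 2409.7 m
The fourth-nearest is S5 at 1766.7 m.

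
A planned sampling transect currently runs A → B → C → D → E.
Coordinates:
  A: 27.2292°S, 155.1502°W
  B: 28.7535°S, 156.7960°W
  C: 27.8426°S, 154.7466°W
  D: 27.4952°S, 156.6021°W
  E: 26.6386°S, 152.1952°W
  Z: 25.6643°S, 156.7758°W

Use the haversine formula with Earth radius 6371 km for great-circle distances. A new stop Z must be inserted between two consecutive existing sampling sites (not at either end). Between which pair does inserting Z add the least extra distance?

Added distance for inserting Z between each consecutive pair:
A–B: 347.0 km
B–C: 433.8 km
C–D: 332.6 km
D–E: 227.5 km
Smallest added distance is 227.5 km, inserting between D and E.

between D and E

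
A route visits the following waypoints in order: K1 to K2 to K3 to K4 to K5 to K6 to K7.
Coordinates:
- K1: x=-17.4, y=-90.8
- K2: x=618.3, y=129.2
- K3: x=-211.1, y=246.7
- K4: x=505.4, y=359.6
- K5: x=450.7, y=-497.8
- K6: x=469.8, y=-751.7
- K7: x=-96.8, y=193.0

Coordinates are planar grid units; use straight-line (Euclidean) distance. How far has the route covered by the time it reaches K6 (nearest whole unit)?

Leg distances:
K1→K2: 672.7  (cumulative 672.7)
K2→K3: 837.7  (cumulative 1510.4)
K3→K4: 725.3  (cumulative 2235.7)
K4→K5: 859.1  (cumulative 3094.9)
K5→K6: 254.6  (cumulative 3349.5)
Cumulative distance at K6 ≈ 3349.

3349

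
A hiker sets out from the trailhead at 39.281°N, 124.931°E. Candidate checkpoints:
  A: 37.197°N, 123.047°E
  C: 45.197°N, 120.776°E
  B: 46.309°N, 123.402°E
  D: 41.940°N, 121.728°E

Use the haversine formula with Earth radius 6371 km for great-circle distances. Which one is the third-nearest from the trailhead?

C

Distance to each, sorted:
A: 284.2 km
D: 400.6 km
C: 741.2 km
B: 791.3 km
The third-nearest is C at 741.2 km.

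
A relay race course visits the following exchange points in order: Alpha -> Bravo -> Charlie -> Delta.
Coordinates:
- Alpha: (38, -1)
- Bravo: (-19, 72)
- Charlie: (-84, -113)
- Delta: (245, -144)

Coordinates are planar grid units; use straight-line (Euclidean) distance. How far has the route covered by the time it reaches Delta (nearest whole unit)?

Leg distances:
Alpha→Bravo: 92.6  (cumulative 92.6)
Bravo→Charlie: 196.1  (cumulative 288.7)
Charlie→Delta: 330.5  (cumulative 619.2)
Cumulative distance at Delta ≈ 619.

619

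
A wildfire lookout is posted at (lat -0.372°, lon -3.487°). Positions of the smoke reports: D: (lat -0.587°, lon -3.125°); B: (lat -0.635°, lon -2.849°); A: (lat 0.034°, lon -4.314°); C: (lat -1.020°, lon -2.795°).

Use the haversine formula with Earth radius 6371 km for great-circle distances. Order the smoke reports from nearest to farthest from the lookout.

Distance from the lookout at (lat -0.372°, lon -3.487°) to each:
D (lat -0.587°, lon -3.125°): 46.8 km
B (lat -0.635°, lon -2.849°): 76.7 km
A (lat 0.034°, lon -4.314°): 102.4 km
C (lat -1.020°, lon -2.795°): 105.4 km

D, B, A, C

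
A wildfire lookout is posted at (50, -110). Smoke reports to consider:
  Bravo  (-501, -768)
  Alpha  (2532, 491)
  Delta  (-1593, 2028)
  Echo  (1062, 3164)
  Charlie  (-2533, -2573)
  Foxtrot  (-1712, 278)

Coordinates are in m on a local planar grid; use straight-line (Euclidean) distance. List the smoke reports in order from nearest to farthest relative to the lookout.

Distances from the lookout:
Bravo (-501, -768): 858.2 m
Foxtrot (-1712, 278): 1804.2 m
Alpha (2532, 491): 2553.7 m
Delta (-1593, 2028): 2696.4 m
Echo (1062, 3164): 3426.8 m
Charlie (-2533, -2573): 3569.1 m

Bravo, Foxtrot, Alpha, Delta, Echo, Charlie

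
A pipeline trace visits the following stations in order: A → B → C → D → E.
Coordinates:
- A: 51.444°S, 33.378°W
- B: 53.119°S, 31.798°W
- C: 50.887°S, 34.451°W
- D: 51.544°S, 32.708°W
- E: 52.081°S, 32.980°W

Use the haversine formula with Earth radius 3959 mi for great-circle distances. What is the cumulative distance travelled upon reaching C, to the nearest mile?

Leg distances:
A→B: 133.6 mi  (cumulative 133.6 mi)
B→C: 191.1 mi  (cumulative 324.7 mi)
Cumulative distance at C ≈ 325 mi.

325 mi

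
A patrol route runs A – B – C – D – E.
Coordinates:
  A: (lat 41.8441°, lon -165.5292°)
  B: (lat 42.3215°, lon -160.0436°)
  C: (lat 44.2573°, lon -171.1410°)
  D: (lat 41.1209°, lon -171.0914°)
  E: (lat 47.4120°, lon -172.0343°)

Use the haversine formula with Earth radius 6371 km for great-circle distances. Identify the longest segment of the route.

B–C

Leg distances:
A→B: 455.7 km
B→C: 922.8 km
C→D: 348.8 km
D→E: 703.5 km
The longest leg is B–C at 922.8 km.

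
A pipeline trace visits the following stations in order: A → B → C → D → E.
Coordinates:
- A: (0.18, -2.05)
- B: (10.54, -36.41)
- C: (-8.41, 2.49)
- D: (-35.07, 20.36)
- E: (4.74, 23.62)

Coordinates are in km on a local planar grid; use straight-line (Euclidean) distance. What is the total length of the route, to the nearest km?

Leg distances:
A→B: 35.9 km  (cumulative 35.9 km)
B→C: 43.3 km  (cumulative 79.2 km)
C→D: 32.1 km  (cumulative 111.3 km)
D→E: 39.9 km  (cumulative 151.2 km)
Total route length ≈ 151 km.

151 km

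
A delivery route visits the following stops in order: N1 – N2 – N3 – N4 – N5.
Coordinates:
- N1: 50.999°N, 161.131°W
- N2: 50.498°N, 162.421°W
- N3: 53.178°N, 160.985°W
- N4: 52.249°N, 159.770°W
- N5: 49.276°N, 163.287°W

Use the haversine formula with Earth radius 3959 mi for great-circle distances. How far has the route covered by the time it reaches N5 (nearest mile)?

600 mi

Leg distances:
N1→N2: 66.2 mi  (cumulative 66.2 mi)
N2→N3: 195.1 mi  (cumulative 261.2 mi)
N3→N4: 81.9 mi  (cumulative 343.1 mi)
N4→N5: 256.5 mi  (cumulative 599.6 mi)
Cumulative distance at N5 ≈ 600 mi.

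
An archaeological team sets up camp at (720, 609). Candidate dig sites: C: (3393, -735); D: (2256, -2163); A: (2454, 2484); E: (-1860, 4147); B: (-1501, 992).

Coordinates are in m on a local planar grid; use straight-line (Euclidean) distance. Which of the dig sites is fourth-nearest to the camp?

Distance to each, sorted:
B: 2253.8 m
A: 2553.9 m
C: 2991.9 m
D: 3169.1 m
E: 4378.8 m
The fourth-nearest is D at 3169.1 m.

D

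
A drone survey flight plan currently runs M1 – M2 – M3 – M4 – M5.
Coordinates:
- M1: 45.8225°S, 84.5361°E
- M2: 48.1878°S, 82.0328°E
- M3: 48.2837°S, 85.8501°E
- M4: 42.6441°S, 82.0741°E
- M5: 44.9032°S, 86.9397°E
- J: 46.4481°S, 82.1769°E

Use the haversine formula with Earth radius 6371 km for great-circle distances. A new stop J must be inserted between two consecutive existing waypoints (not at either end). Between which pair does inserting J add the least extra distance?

between M1 and M2

Added distance for inserting J between each consecutive pair:
M1–M2: 64.1 km
M2–M3: 254.6 km
M3–M4: 74.2 km
M4–M5: 366.6 km
Smallest added distance is 64.1 km, inserting between M1 and M2.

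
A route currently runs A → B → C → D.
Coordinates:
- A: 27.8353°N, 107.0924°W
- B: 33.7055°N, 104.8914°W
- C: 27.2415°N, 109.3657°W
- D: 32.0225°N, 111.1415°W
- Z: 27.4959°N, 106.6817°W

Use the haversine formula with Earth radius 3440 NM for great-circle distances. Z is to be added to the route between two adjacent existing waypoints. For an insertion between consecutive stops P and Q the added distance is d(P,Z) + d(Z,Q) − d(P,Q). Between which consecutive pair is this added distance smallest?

between A and B

Added distance for inserting Z between each consecutive pair:
A–B: 43.7 NM
B–C: 76.3 NM
C–D: 199.8 NM
Smallest added distance is 43.7 NM, inserting between A and B.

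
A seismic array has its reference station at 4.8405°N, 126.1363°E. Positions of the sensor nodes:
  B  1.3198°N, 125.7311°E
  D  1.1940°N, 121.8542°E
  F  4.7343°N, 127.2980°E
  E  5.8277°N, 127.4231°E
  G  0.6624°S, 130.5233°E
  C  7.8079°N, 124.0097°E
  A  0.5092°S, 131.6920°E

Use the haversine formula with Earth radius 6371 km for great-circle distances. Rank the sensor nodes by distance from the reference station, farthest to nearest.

A, G, D, C, B, E, F

Distances from the reference station:
A 0.5092°S, 131.6920°E: 857.1 km
G 0.6624°S, 130.5233°E: 782.2 km
D 1.1940°N, 121.8542°E: 624.8 km
C 7.8079°N, 124.0097°E: 405.1 km
B 1.3198°N, 125.7311°E: 394.1 km
E 5.8277°N, 127.4231°E: 179.8 km
F 4.7343°N, 127.2980°E: 129.3 km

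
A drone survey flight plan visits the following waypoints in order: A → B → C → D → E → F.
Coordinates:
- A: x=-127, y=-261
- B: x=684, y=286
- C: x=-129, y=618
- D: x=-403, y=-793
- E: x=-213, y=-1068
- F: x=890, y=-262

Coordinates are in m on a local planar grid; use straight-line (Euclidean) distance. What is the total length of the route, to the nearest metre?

Leg distances:
A→B: 978.2 m  (cumulative 978.2 m)
B→C: 878.2 m  (cumulative 1856.4 m)
C→D: 1437.4 m  (cumulative 3293.8 m)
D→E: 334.3 m  (cumulative 3628.0 m)
E→F: 1366.1 m  (cumulative 4994.1 m)
Total route length ≈ 4994 m.

4994 m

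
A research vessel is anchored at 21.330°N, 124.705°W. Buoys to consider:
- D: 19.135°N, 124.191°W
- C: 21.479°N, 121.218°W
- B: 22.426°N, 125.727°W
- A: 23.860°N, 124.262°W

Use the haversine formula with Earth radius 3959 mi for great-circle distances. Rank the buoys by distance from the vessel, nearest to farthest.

Computing each great-circle distance from 21.330°N, 124.705°W:
B 22.426°N, 125.727°W: 100.1 mi
D 19.135°N, 124.191°W: 155.3 mi
A 23.860°N, 124.262°W: 177.1 mi
C 21.479°N, 121.218°W: 224.6 mi

B, D, A, C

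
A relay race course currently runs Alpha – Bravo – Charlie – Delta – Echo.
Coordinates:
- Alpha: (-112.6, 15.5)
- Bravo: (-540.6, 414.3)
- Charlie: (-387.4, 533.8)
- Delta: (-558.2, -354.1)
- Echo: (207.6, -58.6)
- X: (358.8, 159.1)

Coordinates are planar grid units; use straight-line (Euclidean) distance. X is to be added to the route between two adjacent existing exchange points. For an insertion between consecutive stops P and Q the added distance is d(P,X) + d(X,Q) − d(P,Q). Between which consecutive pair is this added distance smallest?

between Delta and Echo

Added distance for inserting X between each consecutive pair:
Alpha–Bravo: 842.7
Bravo–Charlie: 1575.6
Charlie–Delta: 981.7
Delta–Echo: 495.1
Smallest added distance is 495.1, inserting between Delta and Echo.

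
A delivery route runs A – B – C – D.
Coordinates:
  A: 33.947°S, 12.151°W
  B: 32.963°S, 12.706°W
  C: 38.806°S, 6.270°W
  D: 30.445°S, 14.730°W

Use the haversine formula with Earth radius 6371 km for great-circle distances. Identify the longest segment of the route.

C–D

Leg distances:
A→B: 120.9 km
B→C: 870.3 km
C→D: 1208.6 km
The longest leg is C–D at 1208.6 km.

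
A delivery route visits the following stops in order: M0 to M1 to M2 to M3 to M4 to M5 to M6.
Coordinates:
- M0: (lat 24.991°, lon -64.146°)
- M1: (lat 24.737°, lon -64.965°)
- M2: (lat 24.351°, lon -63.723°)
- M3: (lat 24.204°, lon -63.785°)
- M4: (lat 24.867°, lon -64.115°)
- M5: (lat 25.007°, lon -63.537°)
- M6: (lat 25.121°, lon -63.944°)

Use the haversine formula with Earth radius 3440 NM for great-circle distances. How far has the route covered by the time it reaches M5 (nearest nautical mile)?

Leg distances:
M0→M1: 47.1 NM  (cumulative 47.1 NM)
M1→M2: 71.7 NM  (cumulative 118.8 NM)
M2→M3: 9.5 NM  (cumulative 128.3 NM)
M3→M4: 43.7 NM  (cumulative 172.0 NM)
M4→M5: 32.6 NM  (cumulative 204.6 NM)
Cumulative distance at M5 ≈ 205 NM.

205 NM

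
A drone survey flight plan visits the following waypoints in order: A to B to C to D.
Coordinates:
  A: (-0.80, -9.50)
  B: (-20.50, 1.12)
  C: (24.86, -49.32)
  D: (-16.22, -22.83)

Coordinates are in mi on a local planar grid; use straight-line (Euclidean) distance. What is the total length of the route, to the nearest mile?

139 mi

Leg distances:
A→B: 22.4 mi  (cumulative 22.4 mi)
B→C: 67.8 mi  (cumulative 90.2 mi)
C→D: 48.9 mi  (cumulative 139.1 mi)
Total route length ≈ 139 mi.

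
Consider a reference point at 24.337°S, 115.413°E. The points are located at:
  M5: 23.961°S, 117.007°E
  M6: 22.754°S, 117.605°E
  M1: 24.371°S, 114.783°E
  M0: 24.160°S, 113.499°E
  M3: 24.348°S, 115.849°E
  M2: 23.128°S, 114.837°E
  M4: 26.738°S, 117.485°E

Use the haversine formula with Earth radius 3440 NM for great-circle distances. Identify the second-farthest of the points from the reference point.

Distances from the reference point (24.337°S, 115.413°E):
M4: 182.7 NM
M6: 153.6 NM
M0: 105.3 NM
M5: 90.2 NM
M2: 79.2 NM
M1: 34.5 NM
M3: 23.9 NM
The second-farthest is M6 at 153.6 NM.

M6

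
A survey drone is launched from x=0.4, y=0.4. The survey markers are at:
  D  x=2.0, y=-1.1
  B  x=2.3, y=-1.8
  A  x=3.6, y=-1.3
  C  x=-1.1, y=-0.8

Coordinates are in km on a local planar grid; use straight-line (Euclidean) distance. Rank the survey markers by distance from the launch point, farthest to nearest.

Distance from the launch point at x=0.4, y=0.4 to each:
A x=3.6, y=-1.3: 3.6 km
B x=2.3, y=-1.8: 2.9 km
D x=2.0, y=-1.1: 2.2 km
C x=-1.1, y=-0.8: 1.9 km

A, B, D, C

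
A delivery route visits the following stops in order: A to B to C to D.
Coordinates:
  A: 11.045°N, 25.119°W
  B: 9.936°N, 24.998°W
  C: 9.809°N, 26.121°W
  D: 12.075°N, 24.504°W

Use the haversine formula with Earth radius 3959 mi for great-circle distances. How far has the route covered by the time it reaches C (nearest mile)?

Leg distances:
A→B: 77.1 mi  (cumulative 77.1 mi)
B→C: 76.9 mi  (cumulative 154.0 mi)
Cumulative distance at C ≈ 154 mi.

154 mi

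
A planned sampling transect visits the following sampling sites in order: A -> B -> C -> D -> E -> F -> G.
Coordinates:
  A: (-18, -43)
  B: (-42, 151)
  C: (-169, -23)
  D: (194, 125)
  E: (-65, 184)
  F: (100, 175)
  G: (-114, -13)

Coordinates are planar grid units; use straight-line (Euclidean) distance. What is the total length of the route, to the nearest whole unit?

1519

Leg distances:
A→B: 195.5  (cumulative 195.5)
B→C: 215.4  (cumulative 410.9)
C→D: 392.0  (cumulative 802.9)
D→E: 265.6  (cumulative 1068.5)
E→F: 165.2  (cumulative 1233.8)
F→G: 284.9  (cumulative 1518.6)
Total route length ≈ 1519.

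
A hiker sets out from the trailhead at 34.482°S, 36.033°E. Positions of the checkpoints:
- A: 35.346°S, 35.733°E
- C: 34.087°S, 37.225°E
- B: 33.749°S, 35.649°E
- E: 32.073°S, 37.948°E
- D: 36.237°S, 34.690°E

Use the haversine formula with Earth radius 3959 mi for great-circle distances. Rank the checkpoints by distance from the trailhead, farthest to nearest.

E, D, C, A, B

Distance from the trailhead at 34.482°S, 36.033°E to each:
E 32.073°S, 37.948°E: 199.9 mi
D 36.237°S, 34.690°E: 142.9 mi
C 34.087°S, 37.225°E: 73.3 mi
A 35.346°S, 35.733°E: 62.1 mi
B 33.749°S, 35.649°E: 55.2 mi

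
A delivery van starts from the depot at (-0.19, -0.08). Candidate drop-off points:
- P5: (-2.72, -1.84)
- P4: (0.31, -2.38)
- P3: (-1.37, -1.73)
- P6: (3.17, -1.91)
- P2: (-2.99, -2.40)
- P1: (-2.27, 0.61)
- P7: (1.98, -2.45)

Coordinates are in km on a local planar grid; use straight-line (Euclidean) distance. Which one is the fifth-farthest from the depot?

Distance to each, sorted:
P6: 3.8 km
P2: 3.6 km
P7: 3.2 km
P5: 3.1 km
P4: 2.4 km
P1: 2.2 km
P3: 2.0 km
The fifth-farthest is P4 at 2.4 km.

P4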